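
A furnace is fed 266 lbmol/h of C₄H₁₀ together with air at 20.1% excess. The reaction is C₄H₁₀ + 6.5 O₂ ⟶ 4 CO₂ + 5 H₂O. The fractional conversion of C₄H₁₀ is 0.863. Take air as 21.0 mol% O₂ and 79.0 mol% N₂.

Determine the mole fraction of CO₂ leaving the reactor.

Stoichiometric O₂ = 6.5 × 266 = 1729 lbmol/h; O₂ fed = 1729 × 1.201 = 2077 lbmol/h.
N₂ fed = 2077 × 79/21 = 7812 lbmol/h.
Fuel reacted = 0.863 × 266 → ξ = 229.6 lbmol/h.
Outlet (n = n₀ + ν ξ):
  C₄H₁₀: 266 − 1(229.6) = 36.44
  O₂: 2077 − 6.5(229.6) = 584.4
  N₂: 7812 (inert)
  CO₂: 0 + 4(229.6) = 918.2
  H₂O: 0 + 5(229.6) = 1148
Total out = 10500 lbmol/h; y_CO₂ = 918.2 / 10500 = 0.08746.

0.0875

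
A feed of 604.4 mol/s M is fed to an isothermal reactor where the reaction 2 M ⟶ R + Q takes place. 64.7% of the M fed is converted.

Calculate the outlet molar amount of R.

M reacted = 0.647 × 604.4 = 391 mol/s; ν_M = −2, so ξ = 391/2 = 195.5 mol/s.
Outlet amounts (n = n₀ + ν ξ):
  M: 604.4 − 2(195.5) = 213.4
  R: 0 + 1(195.5) = 195.5
  Q: 0 + 1(195.5) = 195.5

196 mol/s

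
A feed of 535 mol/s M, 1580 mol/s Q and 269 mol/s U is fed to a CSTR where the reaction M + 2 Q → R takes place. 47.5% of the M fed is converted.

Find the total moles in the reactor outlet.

1880 mol/s

M reacted = 0.475 × 535 = 254.1 mol/s; ν_M = −1, so ξ = 254.1/1 = 254.1 mol/s.
Outlet amounts (n = n₀ + ν ξ):
  M: 535 − 1(254.1) = 280.9
  Q: 1580 − 2(254.1) = 1072
  R: 0 + 1(254.1) = 254.1
  U: 269 (inert)
Total out = 280.9 + 1072 + 254.1 + 269 = 1876 mol/s.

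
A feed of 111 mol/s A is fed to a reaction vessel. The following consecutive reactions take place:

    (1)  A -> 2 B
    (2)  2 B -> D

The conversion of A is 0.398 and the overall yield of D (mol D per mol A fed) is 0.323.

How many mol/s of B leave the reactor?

16.7 mol/s

Conversion of A: A consumed = 1ξ₁ = 0.398 × 111 → ξ₁ = 44.18 mol/s.
Yield of D: 1ξ₂ / 111 = 0.323 → ξ₂ = 35.85 mol/s.
Outlet amounts (n = n₀ + Σ ν·ξ):
  A: 111 − 1(44.18) = 66.82
  B: 0 + 2(44.18) − 2(35.85) = 16.65
  D: 0 + 1(35.85) = 35.85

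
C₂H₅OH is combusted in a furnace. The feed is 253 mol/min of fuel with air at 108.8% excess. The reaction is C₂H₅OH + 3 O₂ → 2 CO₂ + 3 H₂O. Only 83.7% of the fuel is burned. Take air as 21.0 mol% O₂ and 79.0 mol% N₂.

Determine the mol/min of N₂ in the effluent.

5960 mol/min

Stoichiometric O₂ = 3 × 253 = 759 mol/min; O₂ fed = 759 × 2.088 = 1585 mol/min.
N₂ fed = 1585 × 79/21 = 5962 mol/min.
Fuel reacted = 0.837 × 253 → ξ = 211.8 mol/min.
Outlet (n = n₀ + ν ξ):
  C₂H₅OH: 253 − 1(211.8) = 41.24
  O₂: 1585 − 3(211.8) = 949.5
  N₂: 5962 (inert)
  CO₂: 0 + 2(211.8) = 423.5
  H₂O: 0 + 3(211.8) = 635.3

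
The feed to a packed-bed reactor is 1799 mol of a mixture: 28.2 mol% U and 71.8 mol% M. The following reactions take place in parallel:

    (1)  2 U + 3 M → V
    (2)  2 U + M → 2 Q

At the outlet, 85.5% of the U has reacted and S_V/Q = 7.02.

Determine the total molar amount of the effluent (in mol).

975 mol

Conversion of U: U consumed = 0.855 × 507.3 = 433.8 mol = 2ξ₁ + 2ξ₂.
Selectivity: 1ξ₁ / (2ξ₂) = 7.02 → ξ₁ = 14.04 ξ₂.
Substitute: (2·14.04 + 2) ξ₂ = 433.8 → ξ₂ = 14.42 mol, ξ₁ = 202.5 mol.
Outlet amounts (n = n₀ + Σ ν·ξ):
  U: 507.3 − 2(202.5) − 2(14.42) = 73.56
  M: 1292 − 3(202.5) − 1(14.42) = 669.9
  V: 0 + 1(202.5) = 202.5
  Q: 0 + 2(14.42) = 28.84
Total out = 73.56 + 669.9 + 202.5 + 28.84 = 974.7 mol.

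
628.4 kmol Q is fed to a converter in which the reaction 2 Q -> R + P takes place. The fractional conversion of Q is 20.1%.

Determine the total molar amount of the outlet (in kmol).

628 kmol

Q reacted = 0.201 × 628.4 = 126.3 kmol; ν_Q = −2, so ξ = 126.3/2 = 63.15 kmol.
Outlet amounts (n = n₀ + ν ξ):
  Q: 628.4 − 2(63.15) = 502.1
  R: 0 + 1(63.15) = 63.15
  P: 0 + 1(63.15) = 63.15
Total out = 502.1 + 63.15 + 63.15 = 628.4 kmol.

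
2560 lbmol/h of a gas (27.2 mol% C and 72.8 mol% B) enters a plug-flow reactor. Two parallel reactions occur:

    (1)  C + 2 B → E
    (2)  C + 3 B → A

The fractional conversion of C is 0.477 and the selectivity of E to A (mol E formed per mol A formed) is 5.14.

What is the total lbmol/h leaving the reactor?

1840 lbmol/h

Conversion of C: C consumed = 0.477 × 696.3 = 332.1 lbmol/h = 1ξ₁ + 1ξ₂.
Selectivity: 1ξ₁ / (1ξ₂) = 5.14 → ξ₁ = 5.14 ξ₂.
Substitute: (1·5.14 + 1) ξ₂ = 332.1 → ξ₂ = 54.1 lbmol/h, ξ₁ = 278 lbmol/h.
Outlet amounts (n = n₀ + Σ ν·ξ):
  C: 696.3 − 1(278) − 1(54.1) = 364.2
  B: 1864 − 2(278) − 3(54.1) = 1145
  E: 0 + 1(278) = 278
  A: 0 + 1(54.1) = 54.1
Total out = 364.2 + 1145 + 278 + 54.1 = 1842 lbmol/h.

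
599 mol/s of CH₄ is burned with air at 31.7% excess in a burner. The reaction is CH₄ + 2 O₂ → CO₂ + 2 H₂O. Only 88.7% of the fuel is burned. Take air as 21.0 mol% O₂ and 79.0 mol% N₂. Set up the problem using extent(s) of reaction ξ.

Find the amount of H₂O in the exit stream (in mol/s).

1060 mol/s

Stoichiometric O₂ = 2 × 599 = 1198 mol/s; O₂ fed = 1198 × 1.317 = 1578 mol/s.
N₂ fed = 1578 × 79/21 = 5935 mol/s.
Fuel reacted = 0.887 × 599 → ξ = 531.3 mol/s.
Outlet (n = n₀ + ν ξ):
  CH₄: 599 − 1(531.3) = 67.69
  O₂: 1578 − 2(531.3) = 515.1
  N₂: 5935 (inert)
  CO₂: 0 + 1(531.3) = 531.3
  H₂O: 0 + 2(531.3) = 1063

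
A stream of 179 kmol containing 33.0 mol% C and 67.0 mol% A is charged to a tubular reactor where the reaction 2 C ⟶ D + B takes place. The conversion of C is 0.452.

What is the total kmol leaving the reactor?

C reacted = 0.452 × 59.07 = 26.7 kmol; ν_C = −2, so ξ = 26.7/2 = 13.35 kmol.
Outlet amounts (n = n₀ + ν ξ):
  C: 59.07 − 2(13.35) = 32.37
  D: 0 + 1(13.35) = 13.35
  B: 0 + 1(13.35) = 13.35
  A: 119.9 (inert)
Total out = 32.37 + 13.35 + 13.35 + 119.9 = 179 kmol.

179 kmol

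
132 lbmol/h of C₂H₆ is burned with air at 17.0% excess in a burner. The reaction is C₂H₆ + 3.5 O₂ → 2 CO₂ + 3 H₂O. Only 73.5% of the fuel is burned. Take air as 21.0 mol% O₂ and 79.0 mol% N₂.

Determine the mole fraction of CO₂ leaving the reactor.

0.0704

Stoichiometric O₂ = 3.5 × 132 = 462 lbmol/h; O₂ fed = 462 × 1.170 = 540.5 lbmol/h.
N₂ fed = 540.5 × 79/21 = 2033 lbmol/h.
Fuel reacted = 0.735 × 132 → ξ = 97.02 lbmol/h.
Outlet (n = n₀ + ν ξ):
  C₂H₆: 132 − 1(97.02) = 34.98
  O₂: 540.5 − 3.5(97.02) = 201
  N₂: 2033 (inert)
  CO₂: 0 + 2(97.02) = 194
  H₂O: 0 + 3(97.02) = 291.1
Total out = 2755 lbmol/h; y_CO₂ = 194 / 2755 = 0.07044.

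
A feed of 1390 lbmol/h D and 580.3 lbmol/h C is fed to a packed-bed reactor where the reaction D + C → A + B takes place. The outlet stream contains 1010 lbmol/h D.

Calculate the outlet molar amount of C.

200 lbmol/h

For D: n = n₀ − 1ξ → 1010 = 1390 − 1ξ, giving ξ = 380 lbmol/h.
Outlet amounts (n = n₀ + ν ξ):
  D: 1390 − 1(380) = 1010
  C: 580.3 − 1(380) = 200.3
  A: 0 + 1(380) = 380
  B: 0 + 1(380) = 380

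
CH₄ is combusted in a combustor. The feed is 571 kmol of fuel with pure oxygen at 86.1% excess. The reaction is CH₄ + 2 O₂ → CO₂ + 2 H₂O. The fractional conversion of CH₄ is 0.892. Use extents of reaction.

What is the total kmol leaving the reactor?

Stoichiometric O₂ = 2 × 571 = 1142 kmol; O₂ fed = 1142 × 1.861 = 2125 kmol.
Fuel reacted = 0.892 × 571 → ξ = 509.3 kmol.
Outlet (n = n₀ + ν ξ):
  CH₄: 571 − 1(509.3) = 61.67
  O₂: 2125 − 2(509.3) = 1107
  CO₂: 0 + 1(509.3) = 509.3
  H₂O: 0 + 2(509.3) = 1019
Total out = 61.67 + 1107 + 509.3 + 1019 = 2696 kmol.

2700 kmol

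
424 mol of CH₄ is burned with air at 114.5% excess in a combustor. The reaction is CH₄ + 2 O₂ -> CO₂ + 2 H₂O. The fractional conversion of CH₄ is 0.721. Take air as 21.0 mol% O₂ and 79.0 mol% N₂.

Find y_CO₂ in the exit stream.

0.0336

Stoichiometric O₂ = 2 × 424 = 848 mol; O₂ fed = 848 × 2.145 = 1819 mol.
N₂ fed = 1819 × 79/21 = 6843 mol.
Fuel reacted = 0.721 × 424 → ξ = 305.7 mol.
Outlet (n = n₀ + ν ξ):
  CH₄: 424 − 1(305.7) = 118.3
  O₂: 1819 − 2(305.7) = 1208
  N₂: 6843 (inert)
  CO₂: 0 + 1(305.7) = 305.7
  H₂O: 0 + 2(305.7) = 611.4
Total out = 9086 mol; y_CO₂ = 305.7 / 9086 = 0.03365.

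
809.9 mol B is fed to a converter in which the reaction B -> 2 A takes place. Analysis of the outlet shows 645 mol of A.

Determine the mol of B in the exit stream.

487 mol

For A: n = n₀ + 2ξ → 645 = 0 + 2ξ, giving ξ = 322.5 mol.
Outlet amounts (n = n₀ + ν ξ):
  B: 809.9 − 1(322.5) = 487.4
  A: 0 + 2(322.5) = 645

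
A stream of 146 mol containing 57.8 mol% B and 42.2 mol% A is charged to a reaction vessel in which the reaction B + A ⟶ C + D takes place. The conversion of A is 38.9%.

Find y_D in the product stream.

A reacted = 0.389 × 61.61 = 23.97 mol; ν_A = −1, so ξ = 23.97/1 = 23.97 mol.
Outlet amounts (n = n₀ + ν ξ):
  B: 84.39 − 1(23.97) = 60.42
  A: 61.61 − 1(23.97) = 37.64
  C: 0 + 1(23.97) = 23.97
  D: 0 + 1(23.97) = 23.97
Total out = 146 mol; y_D = 23.97 / 146 = 0.1642.

0.164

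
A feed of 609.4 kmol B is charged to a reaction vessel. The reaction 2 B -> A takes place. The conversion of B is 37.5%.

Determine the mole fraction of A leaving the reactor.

0.231

B reacted = 0.375 × 609.4 = 228.5 kmol; ν_B = −2, so ξ = 228.5/2 = 114.3 kmol.
Outlet amounts (n = n₀ + ν ξ):
  B: 609.4 − 2(114.3) = 380.9
  A: 0 + 1(114.3) = 114.3
Total out = 495.1 kmol; y_A = 114.3 / 495.1 = 0.2308.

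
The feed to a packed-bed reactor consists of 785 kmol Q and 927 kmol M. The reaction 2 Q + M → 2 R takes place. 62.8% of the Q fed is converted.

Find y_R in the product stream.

0.336

Q reacted = 0.628 × 785 = 493 kmol; ν_Q = −2, so ξ = 493/2 = 246.5 kmol.
Outlet amounts (n = n₀ + ν ξ):
  Q: 785 − 2(246.5) = 292
  M: 927 − 1(246.5) = 680.5
  R: 0 + 2(246.5) = 493
Total out = 1466 kmol; y_R = 493 / 1466 = 0.3364.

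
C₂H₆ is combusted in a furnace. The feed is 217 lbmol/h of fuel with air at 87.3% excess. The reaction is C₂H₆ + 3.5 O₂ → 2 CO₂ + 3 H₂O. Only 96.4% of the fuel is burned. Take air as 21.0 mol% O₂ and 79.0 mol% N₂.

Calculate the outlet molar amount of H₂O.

628 lbmol/h

Stoichiometric O₂ = 3.5 × 217 = 759.5 lbmol/h; O₂ fed = 759.5 × 1.873 = 1423 lbmol/h.
N₂ fed = 1423 × 79/21 = 5351 lbmol/h.
Fuel reacted = 0.964 × 217 → ξ = 209.2 lbmol/h.
Outlet (n = n₀ + ν ξ):
  C₂H₆: 217 − 1(209.2) = 7.812
  O₂: 1423 − 3.5(209.2) = 690.4
  N₂: 5351 (inert)
  CO₂: 0 + 2(209.2) = 418.4
  H₂O: 0 + 3(209.2) = 627.6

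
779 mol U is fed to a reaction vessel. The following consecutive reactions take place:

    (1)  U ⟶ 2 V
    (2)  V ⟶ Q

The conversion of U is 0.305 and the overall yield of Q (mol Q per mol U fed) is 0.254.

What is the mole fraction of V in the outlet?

0.273

Conversion of U: U consumed = 1ξ₁ = 0.305 × 779 → ξ₁ = 237.6 mol.
Yield of Q: 1ξ₂ / 779 = 0.254 → ξ₂ = 197.9 mol.
Outlet amounts (n = n₀ + Σ ν·ξ):
  U: 779 − 1(237.6) = 541.4
  V: 0 + 2(237.6) − 1(197.9) = 277.3
  Q: 0 + 1(197.9) = 197.9
Total out = 1017 mol; y_V = 277.3 / 1017 = 0.2728.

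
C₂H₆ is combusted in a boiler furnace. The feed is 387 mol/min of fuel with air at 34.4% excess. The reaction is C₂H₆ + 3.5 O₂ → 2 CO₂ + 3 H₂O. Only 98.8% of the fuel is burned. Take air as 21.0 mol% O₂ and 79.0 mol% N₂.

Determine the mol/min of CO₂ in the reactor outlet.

765 mol/min

Stoichiometric O₂ = 3.5 × 387 = 1354 mol/min; O₂ fed = 1354 × 1.344 = 1820 mol/min.
N₂ fed = 1820 × 79/21 = 6848 mol/min.
Fuel reacted = 0.988 × 387 → ξ = 382.4 mol/min.
Outlet (n = n₀ + ν ξ):
  C₂H₆: 387 − 1(382.4) = 4.644
  O₂: 1820 − 3.5(382.4) = 482.2
  N₂: 6848 (inert)
  CO₂: 0 + 2(382.4) = 764.7
  H₂O: 0 + 3(382.4) = 1147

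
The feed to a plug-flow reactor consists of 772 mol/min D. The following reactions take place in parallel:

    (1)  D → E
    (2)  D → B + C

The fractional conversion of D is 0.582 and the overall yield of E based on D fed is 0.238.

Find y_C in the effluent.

Yield of E: 1ξ₁ / 772 = 0.238 → ξ₁ = 183.7 mol/min.
Conversion of D: 1ξ₁ + 1ξ₂ = 0.582 × 772 = 449.3 → ξ₂ = 265.6 mol/min.
Outlet amounts (n = n₀ + Σ ν·ξ):
  D: 772 − 1(183.7) − 1(265.6) = 322.7
  E: 0 + 1(183.7) = 183.7
  B: 0 + 1(265.6) = 265.6
  C: 0 + 1(265.6) = 265.6
Total out = 1038 mol/min; y_C = 265.6 / 1038 = 0.256.

0.256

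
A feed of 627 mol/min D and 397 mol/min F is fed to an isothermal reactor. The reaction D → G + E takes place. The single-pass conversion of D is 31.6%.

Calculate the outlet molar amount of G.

198 mol/min

D reacted = 0.316 × 627 = 198.1 mol/min; ν_D = −1, so ξ = 198.1/1 = 198.1 mol/min.
Outlet amounts (n = n₀ + ν ξ):
  D: 627 − 1(198.1) = 428.9
  G: 0 + 1(198.1) = 198.1
  E: 0 + 1(198.1) = 198.1
  F: 397 (inert)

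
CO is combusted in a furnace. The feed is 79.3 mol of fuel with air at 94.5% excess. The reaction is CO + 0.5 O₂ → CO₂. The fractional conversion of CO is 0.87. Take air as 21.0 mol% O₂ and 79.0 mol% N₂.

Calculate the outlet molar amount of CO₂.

69 mol

Stoichiometric O₂ = 0.5 × 79.3 = 39.65 mol; O₂ fed = 39.65 × 1.945 = 77.12 mol.
N₂ fed = 77.12 × 79/21 = 290.1 mol.
Fuel reacted = 0.87 × 79.3 → ξ = 68.99 mol.
Outlet (n = n₀ + ν ξ):
  CO: 79.3 − 1(68.99) = 10.31
  O₂: 77.12 − 0.5(68.99) = 42.62
  N₂: 290.1 (inert)
  CO₂: 0 + 1(68.99) = 68.99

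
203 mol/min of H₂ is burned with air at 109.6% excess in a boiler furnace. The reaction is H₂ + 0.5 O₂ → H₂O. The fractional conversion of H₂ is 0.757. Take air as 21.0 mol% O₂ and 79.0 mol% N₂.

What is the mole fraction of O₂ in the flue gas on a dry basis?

Stoichiometric O₂ = 0.5 × 203 = 101.5 mol/min; O₂ fed = 101.5 × 2.096 = 212.7 mol/min.
N₂ fed = 212.7 × 79/21 = 800.3 mol/min.
Fuel reacted = 0.757 × 203 → ξ = 153.7 mol/min.
Outlet (n = n₀ + ν ξ):
  H₂: 203 − 1(153.7) = 49.33
  O₂: 212.7 − 0.5(153.7) = 135.9
  N₂: 800.3 (inert)
  H₂O: 0 + 1(153.7) = 153.7
Dry total = 985.6 mol/min; y_O₂ (dry) = 135.9 / 985.6 = 0.1379.

0.138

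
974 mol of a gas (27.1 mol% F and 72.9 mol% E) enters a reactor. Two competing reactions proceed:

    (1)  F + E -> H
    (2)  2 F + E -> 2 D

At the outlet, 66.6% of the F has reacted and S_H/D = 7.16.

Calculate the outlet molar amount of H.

154 mol

Conversion of F: F consumed = 0.666 × 264 = 175.8 mol = 1ξ₁ + 2ξ₂.
Selectivity: 1ξ₁ / (2ξ₂) = 7.16 → ξ₁ = 14.32 ξ₂.
Substitute: (1·14.32 + 2) ξ₂ = 175.8 → ξ₂ = 10.77 mol, ξ₁ = 154.3 mol.
Outlet amounts (n = n₀ + Σ ν·ξ):
  F: 264 − 1(154.3) − 2(10.77) = 88.16
  E: 710 − 1(154.3) − 1(10.77) = 545
  H: 0 + 1(154.3) = 154.3
  D: 0 + 2(10.77) = 21.54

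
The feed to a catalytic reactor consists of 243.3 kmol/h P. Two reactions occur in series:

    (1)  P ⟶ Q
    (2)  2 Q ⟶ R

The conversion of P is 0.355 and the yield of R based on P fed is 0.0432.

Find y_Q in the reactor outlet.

0.281

Conversion of P: P consumed = 1ξ₁ = 0.355 × 243.3 → ξ₁ = 86.37 kmol/h.
Yield of R: 1ξ₂ / 243.3 = 0.0432 → ξ₂ = 10.51 kmol/h.
Outlet amounts (n = n₀ + Σ ν·ξ):
  P: 243.3 − 1(86.37) = 156.9
  Q: 0 + 1(86.37) − 2(10.51) = 65.35
  R: 0 + 1(10.51) = 10.51
Total out = 232.8 kmol/h; y_Q = 65.35 / 232.8 = 0.2807.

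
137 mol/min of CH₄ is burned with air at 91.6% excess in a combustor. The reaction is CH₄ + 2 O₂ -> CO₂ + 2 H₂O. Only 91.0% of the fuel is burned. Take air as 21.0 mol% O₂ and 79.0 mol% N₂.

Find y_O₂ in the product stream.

0.105

Stoichiometric O₂ = 2 × 137 = 274 mol/min; O₂ fed = 274 × 1.916 = 525 mol/min.
N₂ fed = 525 × 79/21 = 1975 mol/min.
Fuel reacted = 0.91 × 137 → ξ = 124.7 mol/min.
Outlet (n = n₀ + ν ξ):
  CH₄: 137 − 1(124.7) = 12.33
  O₂: 525 − 2(124.7) = 275.6
  N₂: 1975 (inert)
  CO₂: 0 + 1(124.7) = 124.7
  H₂O: 0 + 2(124.7) = 249.3
Total out = 2637 mol/min; y_O₂ = 275.6 / 2637 = 0.1045.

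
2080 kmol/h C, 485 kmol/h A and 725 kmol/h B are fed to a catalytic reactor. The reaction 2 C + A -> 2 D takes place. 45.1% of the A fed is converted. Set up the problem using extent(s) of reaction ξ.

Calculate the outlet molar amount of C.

A reacted = 0.451 × 485 = 218.7 kmol/h; ν_A = −1, so ξ = 218.7/1 = 218.7 kmol/h.
Outlet amounts (n = n₀ + ν ξ):
  C: 2080 − 2(218.7) = 1643
  A: 485 − 1(218.7) = 266.3
  D: 0 + 2(218.7) = 437.5
  B: 725 (inert)

1640 kmol/h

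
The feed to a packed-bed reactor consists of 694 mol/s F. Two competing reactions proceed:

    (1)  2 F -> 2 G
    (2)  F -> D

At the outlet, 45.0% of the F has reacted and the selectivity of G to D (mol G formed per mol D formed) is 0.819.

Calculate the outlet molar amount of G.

141 mol/s

Conversion of F: F consumed = 0.45 × 694 = 312.3 mol/s = 2ξ₁ + 1ξ₂.
Selectivity: 2ξ₁ / (1ξ₂) = 0.819 → ξ₁ = 0.4095 ξ₂.
Substitute: (2·0.4095 + 1) ξ₂ = 312.3 → ξ₂ = 171.7 mol/s, ξ₁ = 70.31 mol/s.
Outlet amounts (n = n₀ + Σ ν·ξ):
  F: 694 − 2(70.31) − 1(171.7) = 381.7
  G: 0 + 2(70.31) = 140.6
  D: 0 + 1(171.7) = 171.7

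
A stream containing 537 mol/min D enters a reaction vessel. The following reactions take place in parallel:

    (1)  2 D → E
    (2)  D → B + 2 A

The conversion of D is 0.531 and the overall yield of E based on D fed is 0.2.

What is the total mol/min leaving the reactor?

570 mol/min

Yield of E: 1ξ₁ / 537 = 0.2 → ξ₁ = 107.4 mol/min.
Conversion of D: 2ξ₁ + 1ξ₂ = 0.531 × 537 = 285.1 → ξ₂ = 70.35 mol/min.
Outlet amounts (n = n₀ + Σ ν·ξ):
  D: 537 − 2(107.4) − 1(70.35) = 251.9
  E: 0 + 1(107.4) = 107.4
  B: 0 + 1(70.35) = 70.35
  A: 0 + 2(70.35) = 140.7
Total out = 251.9 + 107.4 + 70.35 + 140.7 = 570.3 mol/min.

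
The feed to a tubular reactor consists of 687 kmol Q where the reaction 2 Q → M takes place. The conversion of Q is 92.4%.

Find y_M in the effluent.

0.859

Q reacted = 0.924 × 687 = 634.8 kmol; ν_Q = −2, so ξ = 634.8/2 = 317.4 kmol.
Outlet amounts (n = n₀ + ν ξ):
  Q: 687 − 2(317.4) = 52.21
  M: 0 + 1(317.4) = 317.4
Total out = 369.6 kmol; y_M = 317.4 / 369.6 = 0.8587.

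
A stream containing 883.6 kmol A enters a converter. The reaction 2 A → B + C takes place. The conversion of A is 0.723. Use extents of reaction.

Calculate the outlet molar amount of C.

A reacted = 0.723 × 883.6 = 638.8 kmol; ν_A = −2, so ξ = 638.8/2 = 319.4 kmol.
Outlet amounts (n = n₀ + ν ξ):
  A: 883.6 − 2(319.4) = 244.8
  B: 0 + 1(319.4) = 319.4
  C: 0 + 1(319.4) = 319.4

319 kmol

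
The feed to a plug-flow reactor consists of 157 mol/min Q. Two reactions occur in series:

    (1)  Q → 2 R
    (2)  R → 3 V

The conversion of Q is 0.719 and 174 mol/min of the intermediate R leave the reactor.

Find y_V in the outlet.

Conversion of Q: Q consumed = 1ξ₁ = 0.719 × 157 → ξ₁ = 112.9 mol/min.
R balance: n_R = 0 + 2ξ₁ − 1ξ₂ = 174 → ξ₂ = (2·112.9 − 174)/1 = 51.77 mol/min.
Outlet amounts (n = n₀ + Σ ν·ξ):
  Q: 157 − 1(112.9) = 44.12
  R: 0 + 2(112.9) − 1(51.77) = 174
  V: 0 + 3(51.77) = 155.3
Total out = 373.4 mol/min; y_V = 155.3 / 373.4 = 0.4159.

0.416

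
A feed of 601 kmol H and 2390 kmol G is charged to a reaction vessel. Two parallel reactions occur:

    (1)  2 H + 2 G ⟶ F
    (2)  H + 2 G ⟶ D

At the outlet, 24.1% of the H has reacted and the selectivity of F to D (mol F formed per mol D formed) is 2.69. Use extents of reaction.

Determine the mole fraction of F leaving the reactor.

0.0221

Conversion of H: H consumed = 0.241 × 601 = 144.8 kmol = 2ξ₁ + 1ξ₂.
Selectivity: 1ξ₁ / (1ξ₂) = 2.69 → ξ₁ = 2.69 ξ₂.
Substitute: (2·2.69 + 1) ξ₂ = 144.8 → ξ₂ = 22.7 kmol, ξ₁ = 61.07 kmol.
Outlet amounts (n = n₀ + Σ ν·ξ):
  H: 601 − 2(61.07) − 1(22.7) = 456.2
  G: 2390 − 2(61.07) − 2(22.7) = 2222
  F: 0 + 1(61.07) = 61.07
  D: 0 + 1(22.7) = 22.7
Total out = 2762 kmol; y_F = 61.07 / 2762 = 0.02211.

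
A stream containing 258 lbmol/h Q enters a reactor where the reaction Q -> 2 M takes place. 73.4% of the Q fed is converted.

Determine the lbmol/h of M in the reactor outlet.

Q reacted = 0.734 × 258 = 189.4 lbmol/h; ν_Q = −1, so ξ = 189.4/1 = 189.4 lbmol/h.
Outlet amounts (n = n₀ + ν ξ):
  Q: 258 − 1(189.4) = 68.63
  M: 0 + 2(189.4) = 378.7

379 lbmol/h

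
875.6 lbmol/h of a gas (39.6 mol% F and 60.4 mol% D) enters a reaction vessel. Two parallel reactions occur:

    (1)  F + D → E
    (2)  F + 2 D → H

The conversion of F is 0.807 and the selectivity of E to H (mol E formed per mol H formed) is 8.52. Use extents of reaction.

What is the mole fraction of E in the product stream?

Conversion of F: F consumed = 0.807 × 346.7 = 279.8 lbmol/h = 1ξ₁ + 1ξ₂.
Selectivity: 1ξ₁ / (1ξ₂) = 8.52 → ξ₁ = 8.52 ξ₂.
Substitute: (1·8.52 + 1) ξ₂ = 279.8 → ξ₂ = 29.39 lbmol/h, ξ₁ = 250.4 lbmol/h.
Outlet amounts (n = n₀ + Σ ν·ξ):
  F: 346.7 − 1(250.4) − 1(29.39) = 66.92
  D: 528.9 − 1(250.4) − 2(29.39) = 219.7
  E: 0 + 1(250.4) = 250.4
  H: 0 + 1(29.39) = 29.39
Total out = 566.4 lbmol/h; y_E = 250.4 / 566.4 = 0.4421.

0.442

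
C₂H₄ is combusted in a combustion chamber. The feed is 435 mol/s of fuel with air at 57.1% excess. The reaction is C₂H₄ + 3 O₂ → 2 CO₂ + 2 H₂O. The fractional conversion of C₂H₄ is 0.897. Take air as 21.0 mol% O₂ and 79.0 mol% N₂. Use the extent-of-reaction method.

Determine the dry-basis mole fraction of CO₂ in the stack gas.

0.0829

Stoichiometric O₂ = 3 × 435 = 1305 mol/s; O₂ fed = 1305 × 1.571 = 2050 mol/s.
N₂ fed = 2050 × 79/21 = 7712 mol/s.
Fuel reacted = 0.897 × 435 → ξ = 390.2 mol/s.
Outlet (n = n₀ + ν ξ):
  C₂H₄: 435 − 1(390.2) = 44.81
  O₂: 2050 − 3(390.2) = 879.6
  N₂: 7712 (inert)
  CO₂: 0 + 2(390.2) = 780.4
  H₂O: 0 + 2(390.2) = 780.4
Dry total = 9417 mol/s; y_CO₂ (dry) = 780.4 / 9417 = 0.08287.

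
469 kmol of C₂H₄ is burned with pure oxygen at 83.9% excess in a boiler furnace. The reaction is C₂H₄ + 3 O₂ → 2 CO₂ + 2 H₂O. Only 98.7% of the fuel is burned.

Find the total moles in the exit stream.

Stoichiometric O₂ = 3 × 469 = 1407 kmol; O₂ fed = 1407 × 1.839 = 2587 kmol.
Fuel reacted = 0.987 × 469 → ξ = 462.9 kmol.
Outlet (n = n₀ + ν ξ):
  C₂H₄: 469 − 1(462.9) = 6.097
  O₂: 2587 − 3(462.9) = 1199
  CO₂: 0 + 2(462.9) = 925.8
  H₂O: 0 + 2(462.9) = 925.8
Total out = 6.097 + 1199 + 925.8 + 925.8 = 3056 kmol.

3060 kmol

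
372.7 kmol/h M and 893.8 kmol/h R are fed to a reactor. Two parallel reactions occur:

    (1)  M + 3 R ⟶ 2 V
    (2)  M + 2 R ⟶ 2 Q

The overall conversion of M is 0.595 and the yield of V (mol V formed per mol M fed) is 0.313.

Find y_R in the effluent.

Yield of V: 2ξ₁ / 372.7 = 0.313 → ξ₁ = 58.33 kmol/h.
Conversion of M: 1ξ₁ + 1ξ₂ = 0.595 × 372.7 = 221.8 → ξ₂ = 163.4 kmol/h.
Outlet amounts (n = n₀ + Σ ν·ξ):
  M: 372.7 − 1(58.33) − 1(163.4) = 150.9
  R: 893.8 − 3(58.33) − 2(163.4) = 392
  V: 0 + 2(58.33) = 116.7
  Q: 0 + 2(163.4) = 326.9
Total out = 986.4 kmol/h; y_R = 392 / 986.4 = 0.3974.

0.397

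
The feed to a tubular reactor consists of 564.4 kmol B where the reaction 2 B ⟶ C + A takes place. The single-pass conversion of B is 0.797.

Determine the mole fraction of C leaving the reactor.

B reacted = 0.797 × 564.4 = 449.8 kmol; ν_B = −2, so ξ = 449.8/2 = 224.9 kmol.
Outlet amounts (n = n₀ + ν ξ):
  B: 564.4 − 2(224.9) = 114.6
  C: 0 + 1(224.9) = 224.9
  A: 0 + 1(224.9) = 224.9
Total out = 564.4 kmol; y_C = 224.9 / 564.4 = 0.3985.

0.399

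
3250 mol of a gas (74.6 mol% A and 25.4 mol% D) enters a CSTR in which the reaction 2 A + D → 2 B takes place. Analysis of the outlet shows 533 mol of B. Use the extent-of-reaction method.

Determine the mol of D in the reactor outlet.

559 mol

For B: n = n₀ + 2ξ → 533 = 0 + 2ξ, giving ξ = 266.5 mol.
Outlet amounts (n = n₀ + ν ξ):
  A: 2424 − 2(266.5) = 1891
  D: 825.5 − 1(266.5) = 559
  B: 0 + 2(266.5) = 533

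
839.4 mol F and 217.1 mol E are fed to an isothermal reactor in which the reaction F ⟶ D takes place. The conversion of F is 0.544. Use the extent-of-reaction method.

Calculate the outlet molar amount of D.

F reacted = 0.544 × 839.4 = 456.6 mol; ν_F = −1, so ξ = 456.6/1 = 456.6 mol.
Outlet amounts (n = n₀ + ν ξ):
  F: 839.4 − 1(456.6) = 382.8
  D: 0 + 1(456.6) = 456.6
  E: 217.1 (inert)

457 mol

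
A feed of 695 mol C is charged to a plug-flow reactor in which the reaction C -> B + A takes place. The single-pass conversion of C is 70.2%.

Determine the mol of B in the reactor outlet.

488 mol

C reacted = 0.702 × 695 = 487.9 mol; ν_C = −1, so ξ = 487.9/1 = 487.9 mol.
Outlet amounts (n = n₀ + ν ξ):
  C: 695 − 1(487.9) = 207.1
  B: 0 + 1(487.9) = 487.9
  A: 0 + 1(487.9) = 487.9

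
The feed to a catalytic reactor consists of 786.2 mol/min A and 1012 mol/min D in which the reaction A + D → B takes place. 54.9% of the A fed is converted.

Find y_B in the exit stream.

0.316

A reacted = 0.549 × 786.2 = 431.6 mol/min; ν_A = −1, so ξ = 431.6/1 = 431.6 mol/min.
Outlet amounts (n = n₀ + ν ξ):
  A: 786.2 − 1(431.6) = 354.6
  D: 1012 − 1(431.6) = 580.4
  B: 0 + 1(431.6) = 431.6
Total out = 1367 mol/min; y_B = 431.6 / 1367 = 0.3158.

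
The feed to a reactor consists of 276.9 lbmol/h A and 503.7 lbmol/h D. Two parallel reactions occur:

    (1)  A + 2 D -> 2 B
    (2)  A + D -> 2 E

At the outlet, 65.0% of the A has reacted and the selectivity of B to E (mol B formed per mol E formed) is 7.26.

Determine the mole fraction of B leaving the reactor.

Conversion of A: A consumed = 0.65 × 276.9 = 180 lbmol/h = 1ξ₁ + 1ξ₂.
Selectivity: 2ξ₁ / (2ξ₂) = 7.26 → ξ₁ = 7.26 ξ₂.
Substitute: (1·7.26 + 1) ξ₂ = 180 → ξ₂ = 21.79 lbmol/h, ξ₁ = 158.2 lbmol/h.
Outlet amounts (n = n₀ + Σ ν·ξ):
  A: 276.9 − 1(158.2) − 1(21.79) = 96.92
  D: 503.7 − 2(158.2) − 1(21.79) = 165.5
  B: 0 + 2(158.2) = 316.4
  E: 0 + 2(21.79) = 43.58
Total out = 622.4 lbmol/h; y_B = 316.4 / 622.4 = 0.5083.

0.508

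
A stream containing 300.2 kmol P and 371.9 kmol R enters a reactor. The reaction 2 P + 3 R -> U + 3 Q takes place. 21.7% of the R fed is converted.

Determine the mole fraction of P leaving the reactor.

0.382

R reacted = 0.217 × 371.9 = 80.7 kmol; ν_R = −3, so ξ = 80.7/3 = 26.9 kmol.
Outlet amounts (n = n₀ + ν ξ):
  P: 300.2 − 2(26.9) = 246.4
  R: 371.9 − 3(26.9) = 291.2
  U: 0 + 1(26.9) = 26.9
  Q: 0 + 3(26.9) = 80.7
Total out = 645.2 kmol; y_P = 246.4 / 645.2 = 0.3819.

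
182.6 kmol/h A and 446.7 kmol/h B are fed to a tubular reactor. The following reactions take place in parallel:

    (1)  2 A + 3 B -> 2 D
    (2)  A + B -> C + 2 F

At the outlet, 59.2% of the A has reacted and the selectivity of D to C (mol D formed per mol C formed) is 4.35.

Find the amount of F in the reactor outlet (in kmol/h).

Conversion of A: A consumed = 0.592 × 182.6 = 108.1 kmol/h = 2ξ₁ + 1ξ₂.
Selectivity: 2ξ₁ / (1ξ₂) = 4.35 → ξ₁ = 2.175 ξ₂.
Substitute: (2·2.175 + 1) ξ₂ = 108.1 → ξ₂ = 20.21 kmol/h, ξ₁ = 43.95 kmol/h.
Outlet amounts (n = n₀ + Σ ν·ξ):
  A: 182.6 − 2(43.95) − 1(20.21) = 74.5
  B: 446.7 − 3(43.95) − 1(20.21) = 294.7
  D: 0 + 2(43.95) = 87.89
  C: 0 + 1(20.21) = 20.21
  F: 0 + 2(20.21) = 40.41

40.4 kmol/h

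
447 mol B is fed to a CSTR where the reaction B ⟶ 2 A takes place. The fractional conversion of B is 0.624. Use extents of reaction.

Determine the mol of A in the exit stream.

558 mol

B reacted = 0.624 × 447 = 278.9 mol; ν_B = −1, so ξ = 278.9/1 = 278.9 mol.
Outlet amounts (n = n₀ + ν ξ):
  B: 447 − 1(278.9) = 168.1
  A: 0 + 2(278.9) = 557.9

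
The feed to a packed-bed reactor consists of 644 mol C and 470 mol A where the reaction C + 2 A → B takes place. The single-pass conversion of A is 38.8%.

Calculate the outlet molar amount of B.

91.2 mol

A reacted = 0.388 × 470 = 182.4 mol; ν_A = −2, so ξ = 182.4/2 = 91.18 mol.
Outlet amounts (n = n₀ + ν ξ):
  C: 644 − 1(91.18) = 552.8
  A: 470 − 2(91.18) = 287.6
  B: 0 + 1(91.18) = 91.18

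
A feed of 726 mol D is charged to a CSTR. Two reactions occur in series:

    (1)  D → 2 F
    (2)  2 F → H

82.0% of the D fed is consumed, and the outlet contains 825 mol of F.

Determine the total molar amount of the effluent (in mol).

Conversion of D: D consumed = 1ξ₁ = 0.82 × 726 → ξ₁ = 595.3 mol.
F balance: n_F = 0 + 2ξ₁ − 2ξ₂ = 825 → ξ₂ = (2·595.3 − 825)/2 = 182.8 mol.
Outlet amounts (n = n₀ + Σ ν·ξ):
  D: 726 − 1(595.3) = 130.7
  F: 0 + 2(595.3) − 2(182.8) = 825
  H: 0 + 1(182.8) = 182.8
Total out = 130.7 + 825 + 182.8 = 1138 mol.

1140 mol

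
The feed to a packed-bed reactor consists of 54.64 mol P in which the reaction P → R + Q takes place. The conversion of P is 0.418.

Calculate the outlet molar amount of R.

22.8 mol

P reacted = 0.418 × 54.64 = 22.84 mol; ν_P = −1, so ξ = 22.84/1 = 22.84 mol.
Outlet amounts (n = n₀ + ν ξ):
  P: 54.64 − 1(22.84) = 31.8
  R: 0 + 1(22.84) = 22.84
  Q: 0 + 1(22.84) = 22.84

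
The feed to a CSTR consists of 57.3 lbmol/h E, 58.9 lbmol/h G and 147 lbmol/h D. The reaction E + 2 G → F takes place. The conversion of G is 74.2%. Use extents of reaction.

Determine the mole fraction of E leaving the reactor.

G reacted = 0.742 × 58.9 = 43.7 lbmol/h; ν_G = −2, so ξ = 43.7/2 = 21.85 lbmol/h.
Outlet amounts (n = n₀ + ν ξ):
  E: 57.3 − 1(21.85) = 35.45
  G: 58.9 − 2(21.85) = 15.2
  F: 0 + 1(21.85) = 21.85
  D: 147 (inert)
Total out = 219.5 lbmol/h; y_E = 35.45 / 219.5 = 0.1615.

0.161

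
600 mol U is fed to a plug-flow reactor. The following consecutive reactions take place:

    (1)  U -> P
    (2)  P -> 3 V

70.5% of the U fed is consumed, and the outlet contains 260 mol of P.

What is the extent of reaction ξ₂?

ξ₂ = 163 mol

Conversion of U: U consumed = 1ξ₁ = 0.705 × 600 → ξ₁ = 423 mol.
P balance: n_P = 0 + 1ξ₁ − 1ξ₂ = 260 → ξ₂ = (1·423 − 260)/1 = 163 mol.
Outlet amounts (n = n₀ + Σ ν·ξ):
  U: 600 − 1(423) = 177
  P: 0 + 1(423) − 1(163) = 260
  V: 0 + 3(163) = 489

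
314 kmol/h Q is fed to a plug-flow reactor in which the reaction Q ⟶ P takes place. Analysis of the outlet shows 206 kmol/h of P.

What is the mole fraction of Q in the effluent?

0.344

For P: n = n₀ + 1ξ → 206 = 0 + 1ξ, giving ξ = 206 kmol/h.
Outlet amounts (n = n₀ + ν ξ):
  Q: 314 − 1(206) = 108
  P: 0 + 1(206) = 206
Total out = 314 kmol/h; y_Q = 108 / 314 = 0.3439.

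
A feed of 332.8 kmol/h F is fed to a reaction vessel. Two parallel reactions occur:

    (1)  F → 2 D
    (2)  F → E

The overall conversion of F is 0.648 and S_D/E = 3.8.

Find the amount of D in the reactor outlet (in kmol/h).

Conversion of F: F consumed = 0.648 × 332.8 = 215.7 kmol/h = 1ξ₁ + 1ξ₂.
Selectivity: 2ξ₁ / (1ξ₂) = 3.8 → ξ₁ = 1.9 ξ₂.
Substitute: (1·1.9 + 1) ξ₂ = 215.7 → ξ₂ = 74.36 kmol/h, ξ₁ = 141.3 kmol/h.
Outlet amounts (n = n₀ + Σ ν·ξ):
  F: 332.8 − 1(141.3) − 1(74.36) = 117.1
  D: 0 + 2(141.3) = 282.6
  E: 0 + 1(74.36) = 74.36

283 kmol/h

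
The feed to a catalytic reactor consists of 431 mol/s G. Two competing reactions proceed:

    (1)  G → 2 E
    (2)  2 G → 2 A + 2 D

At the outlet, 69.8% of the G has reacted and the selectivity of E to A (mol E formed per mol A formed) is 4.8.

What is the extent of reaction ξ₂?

Conversion of G: G consumed = 0.698 × 431 = 300.8 mol/s = 1ξ₁ + 2ξ₂.
Selectivity: 2ξ₁ / (2ξ₂) = 4.8 → ξ₁ = 4.8 ξ₂.
Substitute: (1·4.8 + 2) ξ₂ = 300.8 → ξ₂ = 44.24 mol/s, ξ₁ = 212.4 mol/s.
Outlet amounts (n = n₀ + Σ ν·ξ):
  G: 431 − 1(212.4) − 2(44.24) = 130.2
  E: 0 + 2(212.4) = 424.7
  A: 0 + 2(44.24) = 88.48
  D: 0 + 2(44.24) = 88.48

ξ₂ = 44.2 mol/s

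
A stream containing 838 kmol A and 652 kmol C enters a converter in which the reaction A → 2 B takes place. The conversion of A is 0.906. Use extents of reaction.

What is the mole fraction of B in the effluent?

0.675

A reacted = 0.906 × 838 = 759.2 kmol; ν_A = −1, so ξ = 759.2/1 = 759.2 kmol.
Outlet amounts (n = n₀ + ν ξ):
  A: 838 − 1(759.2) = 78.77
  B: 0 + 2(759.2) = 1518
  C: 652 (inert)
Total out = 2249 kmol; y_B = 1518 / 2249 = 0.6751.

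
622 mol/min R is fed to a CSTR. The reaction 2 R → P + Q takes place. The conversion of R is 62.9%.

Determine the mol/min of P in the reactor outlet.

R reacted = 0.629 × 622 = 391.2 mol/min; ν_R = −2, so ξ = 391.2/2 = 195.6 mol/min.
Outlet amounts (n = n₀ + ν ξ):
  R: 622 − 2(195.6) = 230.8
  P: 0 + 1(195.6) = 195.6
  Q: 0 + 1(195.6) = 195.6

196 mol/min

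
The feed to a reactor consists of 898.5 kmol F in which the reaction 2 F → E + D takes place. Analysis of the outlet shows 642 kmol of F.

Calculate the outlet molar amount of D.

128 kmol

For F: n = n₀ − 2ξ → 642 = 898.5 − 2ξ, giving ξ = 128.2 kmol.
Outlet amounts (n = n₀ + ν ξ):
  F: 898.5 − 2(128.2) = 642
  E: 0 + 1(128.2) = 128.2
  D: 0 + 1(128.2) = 128.2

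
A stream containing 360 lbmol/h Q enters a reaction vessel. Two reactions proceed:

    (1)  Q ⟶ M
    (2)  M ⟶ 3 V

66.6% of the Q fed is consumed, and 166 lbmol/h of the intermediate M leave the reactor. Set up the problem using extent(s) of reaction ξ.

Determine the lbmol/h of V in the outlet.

Conversion of Q: Q consumed = 1ξ₁ = 0.666 × 360 → ξ₁ = 239.8 lbmol/h.
M balance: n_M = 0 + 1ξ₁ − 1ξ₂ = 166 → ξ₂ = (1·239.8 − 166)/1 = 73.76 lbmol/h.
Outlet amounts (n = n₀ + Σ ν·ξ):
  Q: 360 − 1(239.8) = 120.2
  M: 0 + 1(239.8) − 1(73.76) = 166
  V: 0 + 3(73.76) = 221.3

221 lbmol/h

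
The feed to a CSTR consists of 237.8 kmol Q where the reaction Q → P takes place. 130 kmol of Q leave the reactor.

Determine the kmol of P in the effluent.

108 kmol

For Q: n = n₀ − 1ξ → 130 = 237.8 − 1ξ, giving ξ = 107.8 kmol.
Outlet amounts (n = n₀ + ν ξ):
  Q: 237.8 − 1(107.8) = 130
  P: 0 + 1(107.8) = 107.8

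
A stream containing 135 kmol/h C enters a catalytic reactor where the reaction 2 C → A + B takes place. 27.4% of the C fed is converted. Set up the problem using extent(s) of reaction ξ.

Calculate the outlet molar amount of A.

18.5 kmol/h

C reacted = 0.274 × 135 = 36.99 kmol/h; ν_C = −2, so ξ = 36.99/2 = 18.5 kmol/h.
Outlet amounts (n = n₀ + ν ξ):
  C: 135 − 2(18.5) = 98.01
  A: 0 + 1(18.5) = 18.5
  B: 0 + 1(18.5) = 18.5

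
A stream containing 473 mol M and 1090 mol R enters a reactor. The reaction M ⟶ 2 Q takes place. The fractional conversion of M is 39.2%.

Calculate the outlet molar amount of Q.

371 mol

M reacted = 0.392 × 473 = 185.4 mol; ν_M = −1, so ξ = 185.4/1 = 185.4 mol.
Outlet amounts (n = n₀ + ν ξ):
  M: 473 − 1(185.4) = 287.6
  Q: 0 + 2(185.4) = 370.8
  R: 1090 (inert)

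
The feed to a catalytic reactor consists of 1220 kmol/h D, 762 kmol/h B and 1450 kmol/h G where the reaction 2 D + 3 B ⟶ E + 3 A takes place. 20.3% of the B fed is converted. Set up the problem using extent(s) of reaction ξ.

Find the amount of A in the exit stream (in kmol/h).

155 kmol/h

B reacted = 0.203 × 762 = 154.7 kmol/h; ν_B = −3, so ξ = 154.7/3 = 51.56 kmol/h.
Outlet amounts (n = n₀ + ν ξ):
  D: 1220 − 2(51.56) = 1117
  B: 762 − 3(51.56) = 607.3
  E: 0 + 1(51.56) = 51.56
  A: 0 + 3(51.56) = 154.7
  G: 1450 (inert)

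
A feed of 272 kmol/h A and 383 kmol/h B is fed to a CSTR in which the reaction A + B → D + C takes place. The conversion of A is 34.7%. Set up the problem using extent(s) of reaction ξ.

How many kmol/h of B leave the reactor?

A reacted = 0.347 × 272 = 94.38 kmol/h; ν_A = −1, so ξ = 94.38/1 = 94.38 kmol/h.
Outlet amounts (n = n₀ + ν ξ):
  A: 272 − 1(94.38) = 177.6
  B: 383 − 1(94.38) = 288.6
  D: 0 + 1(94.38) = 94.38
  C: 0 + 1(94.38) = 94.38

289 kmol/h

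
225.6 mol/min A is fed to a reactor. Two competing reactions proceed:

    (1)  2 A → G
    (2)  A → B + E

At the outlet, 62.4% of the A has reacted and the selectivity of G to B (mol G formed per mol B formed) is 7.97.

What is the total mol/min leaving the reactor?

168 mol/min

Conversion of A: A consumed = 0.624 × 225.6 = 140.8 mol/min = 2ξ₁ + 1ξ₂.
Selectivity: 1ξ₁ / (1ξ₂) = 7.97 → ξ₁ = 7.97 ξ₂.
Substitute: (2·7.97 + 1) ξ₂ = 140.8 → ξ₂ = 8.31 mol/min, ξ₁ = 66.23 mol/min.
Outlet amounts (n = n₀ + Σ ν·ξ):
  A: 225.6 − 2(66.23) − 1(8.31) = 84.83
  G: 0 + 1(66.23) = 66.23
  B: 0 + 1(8.31) = 8.31
  E: 0 + 1(8.31) = 8.31
Total out = 84.83 + 66.23 + 8.31 + 8.31 = 167.7 mol/min.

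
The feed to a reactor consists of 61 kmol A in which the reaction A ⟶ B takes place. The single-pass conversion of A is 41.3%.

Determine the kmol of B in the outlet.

A reacted = 0.413 × 61 = 25.19 kmol; ν_A = −1, so ξ = 25.19/1 = 25.19 kmol.
Outlet amounts (n = n₀ + ν ξ):
  A: 61 − 1(25.19) = 35.81
  B: 0 + 1(25.19) = 25.19

25.2 kmol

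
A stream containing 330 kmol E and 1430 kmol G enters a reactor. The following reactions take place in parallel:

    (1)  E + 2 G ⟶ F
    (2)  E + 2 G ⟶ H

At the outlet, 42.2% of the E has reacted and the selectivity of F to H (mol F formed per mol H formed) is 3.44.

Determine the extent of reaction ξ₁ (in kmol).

ξ₁ = 108 kmol

Conversion of E: E consumed = 0.422 × 330 = 139.3 kmol = 1ξ₁ + 1ξ₂.
Selectivity: 1ξ₁ / (1ξ₂) = 3.44 → ξ₁ = 3.44 ξ₂.
Substitute: (1·3.44 + 1) ξ₂ = 139.3 → ξ₂ = 31.36 kmol, ξ₁ = 107.9 kmol.
Outlet amounts (n = n₀ + Σ ν·ξ):
  E: 330 − 1(107.9) − 1(31.36) = 190.7
  G: 1430 − 2(107.9) − 2(31.36) = 1151
  F: 0 + 1(107.9) = 107.9
  H: 0 + 1(31.36) = 31.36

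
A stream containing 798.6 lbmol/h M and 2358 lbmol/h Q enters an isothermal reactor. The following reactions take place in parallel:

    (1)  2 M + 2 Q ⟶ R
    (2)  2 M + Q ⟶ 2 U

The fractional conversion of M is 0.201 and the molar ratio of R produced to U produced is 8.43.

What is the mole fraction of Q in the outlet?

0.753

Conversion of M: M consumed = 0.201 × 798.6 = 160.5 lbmol/h = 2ξ₁ + 2ξ₂.
Selectivity: 1ξ₁ / (2ξ₂) = 8.43 → ξ₁ = 16.86 ξ₂.
Substitute: (2·16.86 + 2) ξ₂ = 160.5 → ξ₂ = 4.494 lbmol/h, ξ₁ = 75.77 lbmol/h.
Outlet amounts (n = n₀ + Σ ν·ξ):
  M: 798.6 − 2(75.77) − 2(4.494) = 638.1
  Q: 2358 − 2(75.77) − 1(4.494) = 2202
  R: 0 + 1(75.77) = 75.77
  U: 0 + 2(4.494) = 8.988
Total out = 2925 lbmol/h; y_Q = 2202 / 2925 = 0.7529.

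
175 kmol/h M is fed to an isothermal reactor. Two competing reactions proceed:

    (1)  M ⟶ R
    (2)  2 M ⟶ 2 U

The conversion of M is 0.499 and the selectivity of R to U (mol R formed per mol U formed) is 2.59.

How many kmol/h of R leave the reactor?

63 kmol/h

Conversion of M: M consumed = 0.499 × 175 = 87.33 kmol/h = 1ξ₁ + 2ξ₂.
Selectivity: 1ξ₁ / (2ξ₂) = 2.59 → ξ₁ = 5.18 ξ₂.
Substitute: (1·5.18 + 2) ξ₂ = 87.33 → ξ₂ = 12.16 kmol/h, ξ₁ = 63 kmol/h.
Outlet amounts (n = n₀ + Σ ν·ξ):
  M: 175 − 1(63) − 2(12.16) = 87.67
  R: 0 + 1(63) = 63
  U: 0 + 2(12.16) = 24.32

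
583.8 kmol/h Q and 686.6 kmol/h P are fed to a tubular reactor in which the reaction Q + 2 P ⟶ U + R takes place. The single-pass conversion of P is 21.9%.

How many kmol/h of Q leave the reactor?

509 kmol/h

P reacted = 0.219 × 686.6 = 150.4 kmol/h; ν_P = −2, so ξ = 150.4/2 = 75.18 kmol/h.
Outlet amounts (n = n₀ + ν ξ):
  Q: 583.8 − 1(75.18) = 508.6
  P: 686.6 − 2(75.18) = 536.2
  U: 0 + 1(75.18) = 75.18
  R: 0 + 1(75.18) = 75.18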